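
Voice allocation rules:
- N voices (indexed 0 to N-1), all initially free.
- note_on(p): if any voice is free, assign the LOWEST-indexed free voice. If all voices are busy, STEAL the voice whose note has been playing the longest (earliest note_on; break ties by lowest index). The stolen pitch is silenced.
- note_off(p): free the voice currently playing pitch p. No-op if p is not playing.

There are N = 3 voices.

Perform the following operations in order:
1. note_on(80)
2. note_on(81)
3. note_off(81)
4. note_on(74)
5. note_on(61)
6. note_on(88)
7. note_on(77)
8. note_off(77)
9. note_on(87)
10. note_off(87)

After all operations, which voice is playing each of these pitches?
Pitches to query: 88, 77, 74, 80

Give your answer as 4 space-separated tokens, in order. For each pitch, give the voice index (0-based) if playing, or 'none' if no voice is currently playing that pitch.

Op 1: note_on(80): voice 0 is free -> assigned | voices=[80 - -]
Op 2: note_on(81): voice 1 is free -> assigned | voices=[80 81 -]
Op 3: note_off(81): free voice 1 | voices=[80 - -]
Op 4: note_on(74): voice 1 is free -> assigned | voices=[80 74 -]
Op 5: note_on(61): voice 2 is free -> assigned | voices=[80 74 61]
Op 6: note_on(88): all voices busy, STEAL voice 0 (pitch 80, oldest) -> assign | voices=[88 74 61]
Op 7: note_on(77): all voices busy, STEAL voice 1 (pitch 74, oldest) -> assign | voices=[88 77 61]
Op 8: note_off(77): free voice 1 | voices=[88 - 61]
Op 9: note_on(87): voice 1 is free -> assigned | voices=[88 87 61]
Op 10: note_off(87): free voice 1 | voices=[88 - 61]

Answer: 0 none none none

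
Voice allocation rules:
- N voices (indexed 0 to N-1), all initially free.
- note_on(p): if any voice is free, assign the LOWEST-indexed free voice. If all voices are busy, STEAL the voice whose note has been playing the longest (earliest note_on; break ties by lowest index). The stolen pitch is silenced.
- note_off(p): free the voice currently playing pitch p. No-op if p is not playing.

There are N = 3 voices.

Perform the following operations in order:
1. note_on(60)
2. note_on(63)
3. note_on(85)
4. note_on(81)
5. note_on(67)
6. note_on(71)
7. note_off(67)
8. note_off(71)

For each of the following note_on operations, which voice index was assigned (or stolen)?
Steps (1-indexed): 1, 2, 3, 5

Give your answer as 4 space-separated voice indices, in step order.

Op 1: note_on(60): voice 0 is free -> assigned | voices=[60 - -]
Op 2: note_on(63): voice 1 is free -> assigned | voices=[60 63 -]
Op 3: note_on(85): voice 2 is free -> assigned | voices=[60 63 85]
Op 4: note_on(81): all voices busy, STEAL voice 0 (pitch 60, oldest) -> assign | voices=[81 63 85]
Op 5: note_on(67): all voices busy, STEAL voice 1 (pitch 63, oldest) -> assign | voices=[81 67 85]
Op 6: note_on(71): all voices busy, STEAL voice 2 (pitch 85, oldest) -> assign | voices=[81 67 71]
Op 7: note_off(67): free voice 1 | voices=[81 - 71]
Op 8: note_off(71): free voice 2 | voices=[81 - -]

Answer: 0 1 2 1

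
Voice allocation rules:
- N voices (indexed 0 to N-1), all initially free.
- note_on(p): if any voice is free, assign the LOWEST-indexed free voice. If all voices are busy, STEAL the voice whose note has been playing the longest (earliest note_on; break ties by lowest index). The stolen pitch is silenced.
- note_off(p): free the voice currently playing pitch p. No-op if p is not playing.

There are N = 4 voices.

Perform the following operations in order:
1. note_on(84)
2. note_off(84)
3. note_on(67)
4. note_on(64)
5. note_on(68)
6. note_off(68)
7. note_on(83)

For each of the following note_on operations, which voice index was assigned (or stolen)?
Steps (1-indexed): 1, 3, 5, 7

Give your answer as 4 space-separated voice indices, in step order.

Answer: 0 0 2 2

Derivation:
Op 1: note_on(84): voice 0 is free -> assigned | voices=[84 - - -]
Op 2: note_off(84): free voice 0 | voices=[- - - -]
Op 3: note_on(67): voice 0 is free -> assigned | voices=[67 - - -]
Op 4: note_on(64): voice 1 is free -> assigned | voices=[67 64 - -]
Op 5: note_on(68): voice 2 is free -> assigned | voices=[67 64 68 -]
Op 6: note_off(68): free voice 2 | voices=[67 64 - -]
Op 7: note_on(83): voice 2 is free -> assigned | voices=[67 64 83 -]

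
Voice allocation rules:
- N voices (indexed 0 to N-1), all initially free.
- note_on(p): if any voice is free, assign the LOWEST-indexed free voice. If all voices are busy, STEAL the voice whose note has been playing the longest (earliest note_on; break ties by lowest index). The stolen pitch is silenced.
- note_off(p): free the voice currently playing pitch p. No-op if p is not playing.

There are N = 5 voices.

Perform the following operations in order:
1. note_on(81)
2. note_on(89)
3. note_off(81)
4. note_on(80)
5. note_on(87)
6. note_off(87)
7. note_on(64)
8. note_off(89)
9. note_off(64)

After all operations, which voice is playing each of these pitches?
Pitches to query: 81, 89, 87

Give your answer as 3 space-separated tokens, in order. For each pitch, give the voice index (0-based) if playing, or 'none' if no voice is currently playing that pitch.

Answer: none none none

Derivation:
Op 1: note_on(81): voice 0 is free -> assigned | voices=[81 - - - -]
Op 2: note_on(89): voice 1 is free -> assigned | voices=[81 89 - - -]
Op 3: note_off(81): free voice 0 | voices=[- 89 - - -]
Op 4: note_on(80): voice 0 is free -> assigned | voices=[80 89 - - -]
Op 5: note_on(87): voice 2 is free -> assigned | voices=[80 89 87 - -]
Op 6: note_off(87): free voice 2 | voices=[80 89 - - -]
Op 7: note_on(64): voice 2 is free -> assigned | voices=[80 89 64 - -]
Op 8: note_off(89): free voice 1 | voices=[80 - 64 - -]
Op 9: note_off(64): free voice 2 | voices=[80 - - - -]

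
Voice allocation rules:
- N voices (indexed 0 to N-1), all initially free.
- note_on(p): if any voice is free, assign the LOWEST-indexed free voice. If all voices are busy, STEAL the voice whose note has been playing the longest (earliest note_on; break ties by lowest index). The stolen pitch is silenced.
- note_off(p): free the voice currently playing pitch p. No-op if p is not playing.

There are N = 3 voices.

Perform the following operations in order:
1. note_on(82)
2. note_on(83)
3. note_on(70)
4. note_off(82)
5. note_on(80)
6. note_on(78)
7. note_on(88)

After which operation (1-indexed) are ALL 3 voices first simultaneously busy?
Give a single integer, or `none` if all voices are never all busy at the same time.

Answer: 3

Derivation:
Op 1: note_on(82): voice 0 is free -> assigned | voices=[82 - -]
Op 2: note_on(83): voice 1 is free -> assigned | voices=[82 83 -]
Op 3: note_on(70): voice 2 is free -> assigned | voices=[82 83 70]
Op 4: note_off(82): free voice 0 | voices=[- 83 70]
Op 5: note_on(80): voice 0 is free -> assigned | voices=[80 83 70]
Op 6: note_on(78): all voices busy, STEAL voice 1 (pitch 83, oldest) -> assign | voices=[80 78 70]
Op 7: note_on(88): all voices busy, STEAL voice 2 (pitch 70, oldest) -> assign | voices=[80 78 88]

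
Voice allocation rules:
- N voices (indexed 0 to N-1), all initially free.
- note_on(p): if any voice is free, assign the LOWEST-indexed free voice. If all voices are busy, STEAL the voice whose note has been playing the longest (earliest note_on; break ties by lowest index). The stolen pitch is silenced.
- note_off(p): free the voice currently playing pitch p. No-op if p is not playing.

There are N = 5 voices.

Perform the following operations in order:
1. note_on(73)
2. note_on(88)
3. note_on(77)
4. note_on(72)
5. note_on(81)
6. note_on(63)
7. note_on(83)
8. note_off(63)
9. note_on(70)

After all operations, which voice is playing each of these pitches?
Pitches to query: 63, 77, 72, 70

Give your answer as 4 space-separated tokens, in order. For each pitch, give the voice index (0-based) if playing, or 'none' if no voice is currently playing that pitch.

Op 1: note_on(73): voice 0 is free -> assigned | voices=[73 - - - -]
Op 2: note_on(88): voice 1 is free -> assigned | voices=[73 88 - - -]
Op 3: note_on(77): voice 2 is free -> assigned | voices=[73 88 77 - -]
Op 4: note_on(72): voice 3 is free -> assigned | voices=[73 88 77 72 -]
Op 5: note_on(81): voice 4 is free -> assigned | voices=[73 88 77 72 81]
Op 6: note_on(63): all voices busy, STEAL voice 0 (pitch 73, oldest) -> assign | voices=[63 88 77 72 81]
Op 7: note_on(83): all voices busy, STEAL voice 1 (pitch 88, oldest) -> assign | voices=[63 83 77 72 81]
Op 8: note_off(63): free voice 0 | voices=[- 83 77 72 81]
Op 9: note_on(70): voice 0 is free -> assigned | voices=[70 83 77 72 81]

Answer: none 2 3 0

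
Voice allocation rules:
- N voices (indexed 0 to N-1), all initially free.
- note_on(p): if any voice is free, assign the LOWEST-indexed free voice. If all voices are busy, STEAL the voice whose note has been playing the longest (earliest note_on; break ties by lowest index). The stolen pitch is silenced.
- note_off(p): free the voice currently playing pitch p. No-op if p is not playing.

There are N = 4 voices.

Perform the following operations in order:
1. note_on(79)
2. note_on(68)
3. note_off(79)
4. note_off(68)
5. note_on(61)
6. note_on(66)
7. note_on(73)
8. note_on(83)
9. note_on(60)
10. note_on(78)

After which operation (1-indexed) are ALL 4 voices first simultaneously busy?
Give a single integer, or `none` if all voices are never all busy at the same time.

Answer: 8

Derivation:
Op 1: note_on(79): voice 0 is free -> assigned | voices=[79 - - -]
Op 2: note_on(68): voice 1 is free -> assigned | voices=[79 68 - -]
Op 3: note_off(79): free voice 0 | voices=[- 68 - -]
Op 4: note_off(68): free voice 1 | voices=[- - - -]
Op 5: note_on(61): voice 0 is free -> assigned | voices=[61 - - -]
Op 6: note_on(66): voice 1 is free -> assigned | voices=[61 66 - -]
Op 7: note_on(73): voice 2 is free -> assigned | voices=[61 66 73 -]
Op 8: note_on(83): voice 3 is free -> assigned | voices=[61 66 73 83]
Op 9: note_on(60): all voices busy, STEAL voice 0 (pitch 61, oldest) -> assign | voices=[60 66 73 83]
Op 10: note_on(78): all voices busy, STEAL voice 1 (pitch 66, oldest) -> assign | voices=[60 78 73 83]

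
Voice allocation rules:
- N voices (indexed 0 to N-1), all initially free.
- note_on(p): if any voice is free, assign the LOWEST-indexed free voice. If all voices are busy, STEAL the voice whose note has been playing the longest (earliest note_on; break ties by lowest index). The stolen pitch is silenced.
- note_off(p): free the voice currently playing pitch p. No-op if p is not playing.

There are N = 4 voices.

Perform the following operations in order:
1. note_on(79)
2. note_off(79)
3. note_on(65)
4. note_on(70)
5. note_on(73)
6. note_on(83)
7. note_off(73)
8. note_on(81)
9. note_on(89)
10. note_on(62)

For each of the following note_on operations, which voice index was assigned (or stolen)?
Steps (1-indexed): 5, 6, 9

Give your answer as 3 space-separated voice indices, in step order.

Op 1: note_on(79): voice 0 is free -> assigned | voices=[79 - - -]
Op 2: note_off(79): free voice 0 | voices=[- - - -]
Op 3: note_on(65): voice 0 is free -> assigned | voices=[65 - - -]
Op 4: note_on(70): voice 1 is free -> assigned | voices=[65 70 - -]
Op 5: note_on(73): voice 2 is free -> assigned | voices=[65 70 73 -]
Op 6: note_on(83): voice 3 is free -> assigned | voices=[65 70 73 83]
Op 7: note_off(73): free voice 2 | voices=[65 70 - 83]
Op 8: note_on(81): voice 2 is free -> assigned | voices=[65 70 81 83]
Op 9: note_on(89): all voices busy, STEAL voice 0 (pitch 65, oldest) -> assign | voices=[89 70 81 83]
Op 10: note_on(62): all voices busy, STEAL voice 1 (pitch 70, oldest) -> assign | voices=[89 62 81 83]

Answer: 2 3 0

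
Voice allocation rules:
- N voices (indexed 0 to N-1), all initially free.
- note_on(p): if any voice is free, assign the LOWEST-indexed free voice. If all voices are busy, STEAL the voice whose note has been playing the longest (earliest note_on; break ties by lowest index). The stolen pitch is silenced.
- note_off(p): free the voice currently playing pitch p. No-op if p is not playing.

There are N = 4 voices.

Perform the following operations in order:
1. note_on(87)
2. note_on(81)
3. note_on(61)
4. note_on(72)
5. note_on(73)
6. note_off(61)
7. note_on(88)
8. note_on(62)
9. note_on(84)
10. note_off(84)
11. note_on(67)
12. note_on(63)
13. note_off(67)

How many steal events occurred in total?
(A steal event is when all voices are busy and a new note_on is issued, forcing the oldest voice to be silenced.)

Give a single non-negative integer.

Op 1: note_on(87): voice 0 is free -> assigned | voices=[87 - - -]
Op 2: note_on(81): voice 1 is free -> assigned | voices=[87 81 - -]
Op 3: note_on(61): voice 2 is free -> assigned | voices=[87 81 61 -]
Op 4: note_on(72): voice 3 is free -> assigned | voices=[87 81 61 72]
Op 5: note_on(73): all voices busy, STEAL voice 0 (pitch 87, oldest) -> assign | voices=[73 81 61 72]
Op 6: note_off(61): free voice 2 | voices=[73 81 - 72]
Op 7: note_on(88): voice 2 is free -> assigned | voices=[73 81 88 72]
Op 8: note_on(62): all voices busy, STEAL voice 1 (pitch 81, oldest) -> assign | voices=[73 62 88 72]
Op 9: note_on(84): all voices busy, STEAL voice 3 (pitch 72, oldest) -> assign | voices=[73 62 88 84]
Op 10: note_off(84): free voice 3 | voices=[73 62 88 -]
Op 11: note_on(67): voice 3 is free -> assigned | voices=[73 62 88 67]
Op 12: note_on(63): all voices busy, STEAL voice 0 (pitch 73, oldest) -> assign | voices=[63 62 88 67]
Op 13: note_off(67): free voice 3 | voices=[63 62 88 -]

Answer: 4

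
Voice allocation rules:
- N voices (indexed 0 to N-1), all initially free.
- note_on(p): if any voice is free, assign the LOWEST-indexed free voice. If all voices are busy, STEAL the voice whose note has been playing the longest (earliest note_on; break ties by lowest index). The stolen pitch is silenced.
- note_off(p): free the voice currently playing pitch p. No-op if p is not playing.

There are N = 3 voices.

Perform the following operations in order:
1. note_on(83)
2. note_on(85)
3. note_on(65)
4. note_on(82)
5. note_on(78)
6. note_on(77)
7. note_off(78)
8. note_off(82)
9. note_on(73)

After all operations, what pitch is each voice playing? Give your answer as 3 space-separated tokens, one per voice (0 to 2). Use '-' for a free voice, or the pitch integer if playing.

Answer: 73 - 77

Derivation:
Op 1: note_on(83): voice 0 is free -> assigned | voices=[83 - -]
Op 2: note_on(85): voice 1 is free -> assigned | voices=[83 85 -]
Op 3: note_on(65): voice 2 is free -> assigned | voices=[83 85 65]
Op 4: note_on(82): all voices busy, STEAL voice 0 (pitch 83, oldest) -> assign | voices=[82 85 65]
Op 5: note_on(78): all voices busy, STEAL voice 1 (pitch 85, oldest) -> assign | voices=[82 78 65]
Op 6: note_on(77): all voices busy, STEAL voice 2 (pitch 65, oldest) -> assign | voices=[82 78 77]
Op 7: note_off(78): free voice 1 | voices=[82 - 77]
Op 8: note_off(82): free voice 0 | voices=[- - 77]
Op 9: note_on(73): voice 0 is free -> assigned | voices=[73 - 77]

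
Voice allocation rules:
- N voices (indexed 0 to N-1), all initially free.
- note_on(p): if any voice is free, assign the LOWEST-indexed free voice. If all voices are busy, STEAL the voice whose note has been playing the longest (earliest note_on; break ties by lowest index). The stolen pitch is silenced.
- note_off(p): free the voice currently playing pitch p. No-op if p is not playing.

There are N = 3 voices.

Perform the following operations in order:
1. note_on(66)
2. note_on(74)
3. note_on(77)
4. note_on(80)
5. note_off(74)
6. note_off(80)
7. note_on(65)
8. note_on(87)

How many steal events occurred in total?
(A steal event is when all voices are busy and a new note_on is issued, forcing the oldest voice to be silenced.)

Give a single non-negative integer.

Answer: 1

Derivation:
Op 1: note_on(66): voice 0 is free -> assigned | voices=[66 - -]
Op 2: note_on(74): voice 1 is free -> assigned | voices=[66 74 -]
Op 3: note_on(77): voice 2 is free -> assigned | voices=[66 74 77]
Op 4: note_on(80): all voices busy, STEAL voice 0 (pitch 66, oldest) -> assign | voices=[80 74 77]
Op 5: note_off(74): free voice 1 | voices=[80 - 77]
Op 6: note_off(80): free voice 0 | voices=[- - 77]
Op 7: note_on(65): voice 0 is free -> assigned | voices=[65 - 77]
Op 8: note_on(87): voice 1 is free -> assigned | voices=[65 87 77]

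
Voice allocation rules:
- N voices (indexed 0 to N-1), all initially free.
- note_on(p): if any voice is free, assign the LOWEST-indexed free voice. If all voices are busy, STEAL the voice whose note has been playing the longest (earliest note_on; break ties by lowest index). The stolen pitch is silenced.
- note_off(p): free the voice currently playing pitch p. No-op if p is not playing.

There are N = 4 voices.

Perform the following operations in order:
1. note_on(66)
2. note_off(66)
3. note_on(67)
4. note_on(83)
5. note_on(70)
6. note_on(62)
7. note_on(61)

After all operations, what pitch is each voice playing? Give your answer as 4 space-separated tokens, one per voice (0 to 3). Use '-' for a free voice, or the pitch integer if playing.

Answer: 61 83 70 62

Derivation:
Op 1: note_on(66): voice 0 is free -> assigned | voices=[66 - - -]
Op 2: note_off(66): free voice 0 | voices=[- - - -]
Op 3: note_on(67): voice 0 is free -> assigned | voices=[67 - - -]
Op 4: note_on(83): voice 1 is free -> assigned | voices=[67 83 - -]
Op 5: note_on(70): voice 2 is free -> assigned | voices=[67 83 70 -]
Op 6: note_on(62): voice 3 is free -> assigned | voices=[67 83 70 62]
Op 7: note_on(61): all voices busy, STEAL voice 0 (pitch 67, oldest) -> assign | voices=[61 83 70 62]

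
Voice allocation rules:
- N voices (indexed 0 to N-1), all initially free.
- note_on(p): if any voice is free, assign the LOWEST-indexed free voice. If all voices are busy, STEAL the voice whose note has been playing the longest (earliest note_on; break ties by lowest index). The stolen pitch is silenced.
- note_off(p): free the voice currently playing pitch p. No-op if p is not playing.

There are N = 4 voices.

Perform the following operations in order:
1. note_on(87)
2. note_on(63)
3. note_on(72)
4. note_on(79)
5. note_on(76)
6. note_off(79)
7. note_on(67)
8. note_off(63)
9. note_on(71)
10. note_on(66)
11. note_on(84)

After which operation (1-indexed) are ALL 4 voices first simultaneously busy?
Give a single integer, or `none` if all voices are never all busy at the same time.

Op 1: note_on(87): voice 0 is free -> assigned | voices=[87 - - -]
Op 2: note_on(63): voice 1 is free -> assigned | voices=[87 63 - -]
Op 3: note_on(72): voice 2 is free -> assigned | voices=[87 63 72 -]
Op 4: note_on(79): voice 3 is free -> assigned | voices=[87 63 72 79]
Op 5: note_on(76): all voices busy, STEAL voice 0 (pitch 87, oldest) -> assign | voices=[76 63 72 79]
Op 6: note_off(79): free voice 3 | voices=[76 63 72 -]
Op 7: note_on(67): voice 3 is free -> assigned | voices=[76 63 72 67]
Op 8: note_off(63): free voice 1 | voices=[76 - 72 67]
Op 9: note_on(71): voice 1 is free -> assigned | voices=[76 71 72 67]
Op 10: note_on(66): all voices busy, STEAL voice 2 (pitch 72, oldest) -> assign | voices=[76 71 66 67]
Op 11: note_on(84): all voices busy, STEAL voice 0 (pitch 76, oldest) -> assign | voices=[84 71 66 67]

Answer: 4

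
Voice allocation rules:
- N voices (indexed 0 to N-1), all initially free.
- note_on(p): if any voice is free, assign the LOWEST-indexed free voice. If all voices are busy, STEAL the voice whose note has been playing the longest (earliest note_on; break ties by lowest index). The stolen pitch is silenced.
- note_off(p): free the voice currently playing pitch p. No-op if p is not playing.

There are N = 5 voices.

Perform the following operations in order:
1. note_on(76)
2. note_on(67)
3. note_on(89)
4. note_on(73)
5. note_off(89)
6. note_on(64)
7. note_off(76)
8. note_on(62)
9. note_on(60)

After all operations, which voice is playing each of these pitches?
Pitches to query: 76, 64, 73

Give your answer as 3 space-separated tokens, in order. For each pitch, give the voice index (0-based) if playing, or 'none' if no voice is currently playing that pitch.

Op 1: note_on(76): voice 0 is free -> assigned | voices=[76 - - - -]
Op 2: note_on(67): voice 1 is free -> assigned | voices=[76 67 - - -]
Op 3: note_on(89): voice 2 is free -> assigned | voices=[76 67 89 - -]
Op 4: note_on(73): voice 3 is free -> assigned | voices=[76 67 89 73 -]
Op 5: note_off(89): free voice 2 | voices=[76 67 - 73 -]
Op 6: note_on(64): voice 2 is free -> assigned | voices=[76 67 64 73 -]
Op 7: note_off(76): free voice 0 | voices=[- 67 64 73 -]
Op 8: note_on(62): voice 0 is free -> assigned | voices=[62 67 64 73 -]
Op 9: note_on(60): voice 4 is free -> assigned | voices=[62 67 64 73 60]

Answer: none 2 3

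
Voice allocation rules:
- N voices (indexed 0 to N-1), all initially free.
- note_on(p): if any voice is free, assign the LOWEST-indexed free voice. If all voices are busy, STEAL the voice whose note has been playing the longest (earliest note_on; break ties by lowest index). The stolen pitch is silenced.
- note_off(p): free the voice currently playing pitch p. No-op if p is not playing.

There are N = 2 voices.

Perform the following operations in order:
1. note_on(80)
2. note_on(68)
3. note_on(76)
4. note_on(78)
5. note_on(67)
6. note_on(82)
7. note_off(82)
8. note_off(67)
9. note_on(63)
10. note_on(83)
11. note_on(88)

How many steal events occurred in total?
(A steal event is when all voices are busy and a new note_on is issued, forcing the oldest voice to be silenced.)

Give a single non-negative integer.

Op 1: note_on(80): voice 0 is free -> assigned | voices=[80 -]
Op 2: note_on(68): voice 1 is free -> assigned | voices=[80 68]
Op 3: note_on(76): all voices busy, STEAL voice 0 (pitch 80, oldest) -> assign | voices=[76 68]
Op 4: note_on(78): all voices busy, STEAL voice 1 (pitch 68, oldest) -> assign | voices=[76 78]
Op 5: note_on(67): all voices busy, STEAL voice 0 (pitch 76, oldest) -> assign | voices=[67 78]
Op 6: note_on(82): all voices busy, STEAL voice 1 (pitch 78, oldest) -> assign | voices=[67 82]
Op 7: note_off(82): free voice 1 | voices=[67 -]
Op 8: note_off(67): free voice 0 | voices=[- -]
Op 9: note_on(63): voice 0 is free -> assigned | voices=[63 -]
Op 10: note_on(83): voice 1 is free -> assigned | voices=[63 83]
Op 11: note_on(88): all voices busy, STEAL voice 0 (pitch 63, oldest) -> assign | voices=[88 83]

Answer: 5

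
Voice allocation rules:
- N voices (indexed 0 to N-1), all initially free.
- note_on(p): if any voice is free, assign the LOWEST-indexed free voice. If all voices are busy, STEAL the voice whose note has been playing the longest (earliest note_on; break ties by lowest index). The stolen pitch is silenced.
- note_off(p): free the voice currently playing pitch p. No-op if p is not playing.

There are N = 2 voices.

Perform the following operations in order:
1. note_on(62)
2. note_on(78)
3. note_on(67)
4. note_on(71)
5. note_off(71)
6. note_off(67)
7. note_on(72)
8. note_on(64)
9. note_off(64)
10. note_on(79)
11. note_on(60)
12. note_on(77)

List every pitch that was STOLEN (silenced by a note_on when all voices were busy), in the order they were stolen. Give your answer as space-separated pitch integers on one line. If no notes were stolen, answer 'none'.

Op 1: note_on(62): voice 0 is free -> assigned | voices=[62 -]
Op 2: note_on(78): voice 1 is free -> assigned | voices=[62 78]
Op 3: note_on(67): all voices busy, STEAL voice 0 (pitch 62, oldest) -> assign | voices=[67 78]
Op 4: note_on(71): all voices busy, STEAL voice 1 (pitch 78, oldest) -> assign | voices=[67 71]
Op 5: note_off(71): free voice 1 | voices=[67 -]
Op 6: note_off(67): free voice 0 | voices=[- -]
Op 7: note_on(72): voice 0 is free -> assigned | voices=[72 -]
Op 8: note_on(64): voice 1 is free -> assigned | voices=[72 64]
Op 9: note_off(64): free voice 1 | voices=[72 -]
Op 10: note_on(79): voice 1 is free -> assigned | voices=[72 79]
Op 11: note_on(60): all voices busy, STEAL voice 0 (pitch 72, oldest) -> assign | voices=[60 79]
Op 12: note_on(77): all voices busy, STEAL voice 1 (pitch 79, oldest) -> assign | voices=[60 77]

Answer: 62 78 72 79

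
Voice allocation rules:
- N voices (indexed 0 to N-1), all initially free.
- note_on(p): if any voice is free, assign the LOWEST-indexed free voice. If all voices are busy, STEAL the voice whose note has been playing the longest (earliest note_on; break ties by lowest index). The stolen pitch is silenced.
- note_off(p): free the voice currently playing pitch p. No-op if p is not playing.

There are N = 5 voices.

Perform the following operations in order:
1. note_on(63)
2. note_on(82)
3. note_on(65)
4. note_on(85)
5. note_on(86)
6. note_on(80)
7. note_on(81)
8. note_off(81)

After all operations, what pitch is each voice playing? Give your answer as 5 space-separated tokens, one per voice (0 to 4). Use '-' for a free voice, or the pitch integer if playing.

Answer: 80 - 65 85 86

Derivation:
Op 1: note_on(63): voice 0 is free -> assigned | voices=[63 - - - -]
Op 2: note_on(82): voice 1 is free -> assigned | voices=[63 82 - - -]
Op 3: note_on(65): voice 2 is free -> assigned | voices=[63 82 65 - -]
Op 4: note_on(85): voice 3 is free -> assigned | voices=[63 82 65 85 -]
Op 5: note_on(86): voice 4 is free -> assigned | voices=[63 82 65 85 86]
Op 6: note_on(80): all voices busy, STEAL voice 0 (pitch 63, oldest) -> assign | voices=[80 82 65 85 86]
Op 7: note_on(81): all voices busy, STEAL voice 1 (pitch 82, oldest) -> assign | voices=[80 81 65 85 86]
Op 8: note_off(81): free voice 1 | voices=[80 - 65 85 86]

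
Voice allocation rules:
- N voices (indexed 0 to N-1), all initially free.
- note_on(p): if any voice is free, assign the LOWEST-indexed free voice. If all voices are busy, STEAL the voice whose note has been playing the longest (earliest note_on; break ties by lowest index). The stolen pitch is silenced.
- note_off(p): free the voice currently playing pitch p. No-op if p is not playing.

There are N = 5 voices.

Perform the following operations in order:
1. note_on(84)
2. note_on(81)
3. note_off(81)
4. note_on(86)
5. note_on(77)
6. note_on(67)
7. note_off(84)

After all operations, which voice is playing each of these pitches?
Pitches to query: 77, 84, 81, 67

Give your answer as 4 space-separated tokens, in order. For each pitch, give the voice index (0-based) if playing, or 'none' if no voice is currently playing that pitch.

Answer: 2 none none 3

Derivation:
Op 1: note_on(84): voice 0 is free -> assigned | voices=[84 - - - -]
Op 2: note_on(81): voice 1 is free -> assigned | voices=[84 81 - - -]
Op 3: note_off(81): free voice 1 | voices=[84 - - - -]
Op 4: note_on(86): voice 1 is free -> assigned | voices=[84 86 - - -]
Op 5: note_on(77): voice 2 is free -> assigned | voices=[84 86 77 - -]
Op 6: note_on(67): voice 3 is free -> assigned | voices=[84 86 77 67 -]
Op 7: note_off(84): free voice 0 | voices=[- 86 77 67 -]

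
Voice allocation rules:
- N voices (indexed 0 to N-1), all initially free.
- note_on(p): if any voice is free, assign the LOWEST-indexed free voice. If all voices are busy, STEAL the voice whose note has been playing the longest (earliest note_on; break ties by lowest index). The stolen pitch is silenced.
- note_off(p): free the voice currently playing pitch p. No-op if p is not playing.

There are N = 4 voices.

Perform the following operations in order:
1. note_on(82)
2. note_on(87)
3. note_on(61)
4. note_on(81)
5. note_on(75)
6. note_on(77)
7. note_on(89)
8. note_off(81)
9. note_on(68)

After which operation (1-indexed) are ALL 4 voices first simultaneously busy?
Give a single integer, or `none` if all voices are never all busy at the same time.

Op 1: note_on(82): voice 0 is free -> assigned | voices=[82 - - -]
Op 2: note_on(87): voice 1 is free -> assigned | voices=[82 87 - -]
Op 3: note_on(61): voice 2 is free -> assigned | voices=[82 87 61 -]
Op 4: note_on(81): voice 3 is free -> assigned | voices=[82 87 61 81]
Op 5: note_on(75): all voices busy, STEAL voice 0 (pitch 82, oldest) -> assign | voices=[75 87 61 81]
Op 6: note_on(77): all voices busy, STEAL voice 1 (pitch 87, oldest) -> assign | voices=[75 77 61 81]
Op 7: note_on(89): all voices busy, STEAL voice 2 (pitch 61, oldest) -> assign | voices=[75 77 89 81]
Op 8: note_off(81): free voice 3 | voices=[75 77 89 -]
Op 9: note_on(68): voice 3 is free -> assigned | voices=[75 77 89 68]

Answer: 4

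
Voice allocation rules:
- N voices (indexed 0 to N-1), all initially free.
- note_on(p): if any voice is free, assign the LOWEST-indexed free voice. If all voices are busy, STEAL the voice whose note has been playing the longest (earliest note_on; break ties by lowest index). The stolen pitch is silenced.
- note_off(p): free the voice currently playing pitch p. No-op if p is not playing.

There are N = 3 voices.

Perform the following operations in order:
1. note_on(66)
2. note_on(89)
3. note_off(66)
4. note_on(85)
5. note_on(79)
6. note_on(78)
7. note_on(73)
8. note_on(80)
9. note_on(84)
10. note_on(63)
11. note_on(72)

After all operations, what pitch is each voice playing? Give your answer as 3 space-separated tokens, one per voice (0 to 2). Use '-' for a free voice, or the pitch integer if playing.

Answer: 63 84 72

Derivation:
Op 1: note_on(66): voice 0 is free -> assigned | voices=[66 - -]
Op 2: note_on(89): voice 1 is free -> assigned | voices=[66 89 -]
Op 3: note_off(66): free voice 0 | voices=[- 89 -]
Op 4: note_on(85): voice 0 is free -> assigned | voices=[85 89 -]
Op 5: note_on(79): voice 2 is free -> assigned | voices=[85 89 79]
Op 6: note_on(78): all voices busy, STEAL voice 1 (pitch 89, oldest) -> assign | voices=[85 78 79]
Op 7: note_on(73): all voices busy, STEAL voice 0 (pitch 85, oldest) -> assign | voices=[73 78 79]
Op 8: note_on(80): all voices busy, STEAL voice 2 (pitch 79, oldest) -> assign | voices=[73 78 80]
Op 9: note_on(84): all voices busy, STEAL voice 1 (pitch 78, oldest) -> assign | voices=[73 84 80]
Op 10: note_on(63): all voices busy, STEAL voice 0 (pitch 73, oldest) -> assign | voices=[63 84 80]
Op 11: note_on(72): all voices busy, STEAL voice 2 (pitch 80, oldest) -> assign | voices=[63 84 72]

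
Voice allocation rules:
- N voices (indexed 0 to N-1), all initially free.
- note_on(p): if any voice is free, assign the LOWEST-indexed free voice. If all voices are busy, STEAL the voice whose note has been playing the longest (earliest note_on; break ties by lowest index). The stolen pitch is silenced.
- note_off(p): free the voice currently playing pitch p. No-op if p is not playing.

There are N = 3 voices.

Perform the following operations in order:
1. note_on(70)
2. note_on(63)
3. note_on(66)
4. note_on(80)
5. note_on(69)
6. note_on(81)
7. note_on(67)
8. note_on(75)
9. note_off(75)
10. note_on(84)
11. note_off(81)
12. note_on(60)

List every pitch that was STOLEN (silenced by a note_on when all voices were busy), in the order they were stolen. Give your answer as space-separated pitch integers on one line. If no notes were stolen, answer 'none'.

Op 1: note_on(70): voice 0 is free -> assigned | voices=[70 - -]
Op 2: note_on(63): voice 1 is free -> assigned | voices=[70 63 -]
Op 3: note_on(66): voice 2 is free -> assigned | voices=[70 63 66]
Op 4: note_on(80): all voices busy, STEAL voice 0 (pitch 70, oldest) -> assign | voices=[80 63 66]
Op 5: note_on(69): all voices busy, STEAL voice 1 (pitch 63, oldest) -> assign | voices=[80 69 66]
Op 6: note_on(81): all voices busy, STEAL voice 2 (pitch 66, oldest) -> assign | voices=[80 69 81]
Op 7: note_on(67): all voices busy, STEAL voice 0 (pitch 80, oldest) -> assign | voices=[67 69 81]
Op 8: note_on(75): all voices busy, STEAL voice 1 (pitch 69, oldest) -> assign | voices=[67 75 81]
Op 9: note_off(75): free voice 1 | voices=[67 - 81]
Op 10: note_on(84): voice 1 is free -> assigned | voices=[67 84 81]
Op 11: note_off(81): free voice 2 | voices=[67 84 -]
Op 12: note_on(60): voice 2 is free -> assigned | voices=[67 84 60]

Answer: 70 63 66 80 69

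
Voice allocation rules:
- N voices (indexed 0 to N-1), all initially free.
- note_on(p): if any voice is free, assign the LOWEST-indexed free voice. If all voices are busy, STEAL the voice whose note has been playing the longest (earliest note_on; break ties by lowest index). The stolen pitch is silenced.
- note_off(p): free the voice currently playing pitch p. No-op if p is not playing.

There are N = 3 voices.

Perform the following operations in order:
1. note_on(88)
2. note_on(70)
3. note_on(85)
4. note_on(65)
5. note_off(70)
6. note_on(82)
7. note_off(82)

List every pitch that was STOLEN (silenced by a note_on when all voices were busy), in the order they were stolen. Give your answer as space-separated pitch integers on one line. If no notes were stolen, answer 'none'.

Answer: 88

Derivation:
Op 1: note_on(88): voice 0 is free -> assigned | voices=[88 - -]
Op 2: note_on(70): voice 1 is free -> assigned | voices=[88 70 -]
Op 3: note_on(85): voice 2 is free -> assigned | voices=[88 70 85]
Op 4: note_on(65): all voices busy, STEAL voice 0 (pitch 88, oldest) -> assign | voices=[65 70 85]
Op 5: note_off(70): free voice 1 | voices=[65 - 85]
Op 6: note_on(82): voice 1 is free -> assigned | voices=[65 82 85]
Op 7: note_off(82): free voice 1 | voices=[65 - 85]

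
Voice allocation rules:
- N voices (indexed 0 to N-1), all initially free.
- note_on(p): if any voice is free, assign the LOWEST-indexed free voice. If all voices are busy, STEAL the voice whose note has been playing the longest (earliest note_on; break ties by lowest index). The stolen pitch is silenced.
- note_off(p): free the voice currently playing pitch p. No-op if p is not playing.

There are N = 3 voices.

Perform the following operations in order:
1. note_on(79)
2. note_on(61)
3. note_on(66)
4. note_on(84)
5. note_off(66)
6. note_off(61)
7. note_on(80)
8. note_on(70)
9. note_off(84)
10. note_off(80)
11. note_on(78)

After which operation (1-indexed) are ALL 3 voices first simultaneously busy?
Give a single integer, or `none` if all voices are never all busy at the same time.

Op 1: note_on(79): voice 0 is free -> assigned | voices=[79 - -]
Op 2: note_on(61): voice 1 is free -> assigned | voices=[79 61 -]
Op 3: note_on(66): voice 2 is free -> assigned | voices=[79 61 66]
Op 4: note_on(84): all voices busy, STEAL voice 0 (pitch 79, oldest) -> assign | voices=[84 61 66]
Op 5: note_off(66): free voice 2 | voices=[84 61 -]
Op 6: note_off(61): free voice 1 | voices=[84 - -]
Op 7: note_on(80): voice 1 is free -> assigned | voices=[84 80 -]
Op 8: note_on(70): voice 2 is free -> assigned | voices=[84 80 70]
Op 9: note_off(84): free voice 0 | voices=[- 80 70]
Op 10: note_off(80): free voice 1 | voices=[- - 70]
Op 11: note_on(78): voice 0 is free -> assigned | voices=[78 - 70]

Answer: 3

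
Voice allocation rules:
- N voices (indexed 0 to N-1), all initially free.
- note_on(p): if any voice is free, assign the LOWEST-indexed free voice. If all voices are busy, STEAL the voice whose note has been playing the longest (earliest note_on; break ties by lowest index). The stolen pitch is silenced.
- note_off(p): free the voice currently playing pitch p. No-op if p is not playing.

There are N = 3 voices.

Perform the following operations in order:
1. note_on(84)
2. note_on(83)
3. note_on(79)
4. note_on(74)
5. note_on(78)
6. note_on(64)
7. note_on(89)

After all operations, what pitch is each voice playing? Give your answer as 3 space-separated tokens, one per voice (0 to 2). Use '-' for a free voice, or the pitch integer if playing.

Answer: 89 78 64

Derivation:
Op 1: note_on(84): voice 0 is free -> assigned | voices=[84 - -]
Op 2: note_on(83): voice 1 is free -> assigned | voices=[84 83 -]
Op 3: note_on(79): voice 2 is free -> assigned | voices=[84 83 79]
Op 4: note_on(74): all voices busy, STEAL voice 0 (pitch 84, oldest) -> assign | voices=[74 83 79]
Op 5: note_on(78): all voices busy, STEAL voice 1 (pitch 83, oldest) -> assign | voices=[74 78 79]
Op 6: note_on(64): all voices busy, STEAL voice 2 (pitch 79, oldest) -> assign | voices=[74 78 64]
Op 7: note_on(89): all voices busy, STEAL voice 0 (pitch 74, oldest) -> assign | voices=[89 78 64]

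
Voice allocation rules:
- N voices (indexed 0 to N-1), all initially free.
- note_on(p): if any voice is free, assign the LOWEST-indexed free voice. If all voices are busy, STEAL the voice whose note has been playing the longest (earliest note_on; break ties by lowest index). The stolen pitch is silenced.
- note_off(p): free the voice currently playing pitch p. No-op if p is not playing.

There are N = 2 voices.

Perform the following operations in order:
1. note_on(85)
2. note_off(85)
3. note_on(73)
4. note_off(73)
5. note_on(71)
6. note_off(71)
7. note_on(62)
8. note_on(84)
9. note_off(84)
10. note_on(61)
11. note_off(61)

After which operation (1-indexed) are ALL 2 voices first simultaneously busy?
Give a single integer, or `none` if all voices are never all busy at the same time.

Answer: 8

Derivation:
Op 1: note_on(85): voice 0 is free -> assigned | voices=[85 -]
Op 2: note_off(85): free voice 0 | voices=[- -]
Op 3: note_on(73): voice 0 is free -> assigned | voices=[73 -]
Op 4: note_off(73): free voice 0 | voices=[- -]
Op 5: note_on(71): voice 0 is free -> assigned | voices=[71 -]
Op 6: note_off(71): free voice 0 | voices=[- -]
Op 7: note_on(62): voice 0 is free -> assigned | voices=[62 -]
Op 8: note_on(84): voice 1 is free -> assigned | voices=[62 84]
Op 9: note_off(84): free voice 1 | voices=[62 -]
Op 10: note_on(61): voice 1 is free -> assigned | voices=[62 61]
Op 11: note_off(61): free voice 1 | voices=[62 -]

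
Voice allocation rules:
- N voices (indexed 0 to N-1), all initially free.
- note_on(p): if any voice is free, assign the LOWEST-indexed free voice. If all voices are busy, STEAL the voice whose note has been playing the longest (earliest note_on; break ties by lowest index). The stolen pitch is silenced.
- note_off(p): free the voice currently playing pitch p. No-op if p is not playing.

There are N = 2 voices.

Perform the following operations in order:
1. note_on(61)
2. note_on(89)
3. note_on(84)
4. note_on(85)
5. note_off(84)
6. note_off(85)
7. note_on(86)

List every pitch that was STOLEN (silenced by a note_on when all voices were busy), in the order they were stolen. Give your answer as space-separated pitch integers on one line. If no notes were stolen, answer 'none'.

Answer: 61 89

Derivation:
Op 1: note_on(61): voice 0 is free -> assigned | voices=[61 -]
Op 2: note_on(89): voice 1 is free -> assigned | voices=[61 89]
Op 3: note_on(84): all voices busy, STEAL voice 0 (pitch 61, oldest) -> assign | voices=[84 89]
Op 4: note_on(85): all voices busy, STEAL voice 1 (pitch 89, oldest) -> assign | voices=[84 85]
Op 5: note_off(84): free voice 0 | voices=[- 85]
Op 6: note_off(85): free voice 1 | voices=[- -]
Op 7: note_on(86): voice 0 is free -> assigned | voices=[86 -]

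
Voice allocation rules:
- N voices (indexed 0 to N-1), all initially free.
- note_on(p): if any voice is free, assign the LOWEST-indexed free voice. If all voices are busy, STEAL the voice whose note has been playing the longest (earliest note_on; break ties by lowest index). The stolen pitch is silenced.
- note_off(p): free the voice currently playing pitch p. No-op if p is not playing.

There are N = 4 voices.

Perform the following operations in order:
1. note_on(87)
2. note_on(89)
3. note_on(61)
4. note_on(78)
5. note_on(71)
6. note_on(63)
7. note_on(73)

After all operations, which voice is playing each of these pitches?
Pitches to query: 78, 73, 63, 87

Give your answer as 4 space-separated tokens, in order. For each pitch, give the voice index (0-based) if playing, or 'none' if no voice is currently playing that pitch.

Op 1: note_on(87): voice 0 is free -> assigned | voices=[87 - - -]
Op 2: note_on(89): voice 1 is free -> assigned | voices=[87 89 - -]
Op 3: note_on(61): voice 2 is free -> assigned | voices=[87 89 61 -]
Op 4: note_on(78): voice 3 is free -> assigned | voices=[87 89 61 78]
Op 5: note_on(71): all voices busy, STEAL voice 0 (pitch 87, oldest) -> assign | voices=[71 89 61 78]
Op 6: note_on(63): all voices busy, STEAL voice 1 (pitch 89, oldest) -> assign | voices=[71 63 61 78]
Op 7: note_on(73): all voices busy, STEAL voice 2 (pitch 61, oldest) -> assign | voices=[71 63 73 78]

Answer: 3 2 1 none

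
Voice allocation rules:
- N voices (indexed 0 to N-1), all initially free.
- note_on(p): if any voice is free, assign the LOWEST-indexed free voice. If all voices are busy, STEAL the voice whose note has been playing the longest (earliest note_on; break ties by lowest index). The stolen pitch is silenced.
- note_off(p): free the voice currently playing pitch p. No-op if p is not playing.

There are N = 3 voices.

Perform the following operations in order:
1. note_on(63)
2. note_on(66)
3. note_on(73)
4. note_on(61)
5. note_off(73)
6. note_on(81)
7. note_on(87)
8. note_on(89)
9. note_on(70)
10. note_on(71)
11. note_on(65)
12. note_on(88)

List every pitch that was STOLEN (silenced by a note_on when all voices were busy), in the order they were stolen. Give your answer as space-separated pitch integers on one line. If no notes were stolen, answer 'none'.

Op 1: note_on(63): voice 0 is free -> assigned | voices=[63 - -]
Op 2: note_on(66): voice 1 is free -> assigned | voices=[63 66 -]
Op 3: note_on(73): voice 2 is free -> assigned | voices=[63 66 73]
Op 4: note_on(61): all voices busy, STEAL voice 0 (pitch 63, oldest) -> assign | voices=[61 66 73]
Op 5: note_off(73): free voice 2 | voices=[61 66 -]
Op 6: note_on(81): voice 2 is free -> assigned | voices=[61 66 81]
Op 7: note_on(87): all voices busy, STEAL voice 1 (pitch 66, oldest) -> assign | voices=[61 87 81]
Op 8: note_on(89): all voices busy, STEAL voice 0 (pitch 61, oldest) -> assign | voices=[89 87 81]
Op 9: note_on(70): all voices busy, STEAL voice 2 (pitch 81, oldest) -> assign | voices=[89 87 70]
Op 10: note_on(71): all voices busy, STEAL voice 1 (pitch 87, oldest) -> assign | voices=[89 71 70]
Op 11: note_on(65): all voices busy, STEAL voice 0 (pitch 89, oldest) -> assign | voices=[65 71 70]
Op 12: note_on(88): all voices busy, STEAL voice 2 (pitch 70, oldest) -> assign | voices=[65 71 88]

Answer: 63 66 61 81 87 89 70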